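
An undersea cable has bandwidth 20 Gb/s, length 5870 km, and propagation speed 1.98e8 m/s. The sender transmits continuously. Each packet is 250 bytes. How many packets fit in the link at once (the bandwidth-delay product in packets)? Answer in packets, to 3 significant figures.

Propagation delay = 5870000 / 198000000 = 0.0296465 s.
BDP = R × t_prop = 20000000000 × 0.0296465 = 592929000 bits.
In packets of 2000 bits: 296000 packets.

296000 packets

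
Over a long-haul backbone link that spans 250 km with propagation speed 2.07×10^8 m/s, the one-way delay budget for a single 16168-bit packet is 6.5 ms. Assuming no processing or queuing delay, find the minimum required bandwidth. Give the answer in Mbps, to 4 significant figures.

Propagation delay = 250000 / 2.07e+08 = 1.20773 ms.
Transmission budget = 6.5 − 1.20773 = 5.29227 ms.
R ≥ L / t_tx = 16168 bits / 0.00529227 s = 3.055 Mbps.

3.055 Mbps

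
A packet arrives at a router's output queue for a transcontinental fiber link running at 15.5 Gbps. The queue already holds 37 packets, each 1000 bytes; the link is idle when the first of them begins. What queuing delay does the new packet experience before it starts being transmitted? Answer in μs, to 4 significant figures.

19.10 μs

Each queued packet: L/R = 8000/15500000000 = 0.516129 μs.
37 queued → 19.0968 μs.
Queuing delay = 19.10 μs.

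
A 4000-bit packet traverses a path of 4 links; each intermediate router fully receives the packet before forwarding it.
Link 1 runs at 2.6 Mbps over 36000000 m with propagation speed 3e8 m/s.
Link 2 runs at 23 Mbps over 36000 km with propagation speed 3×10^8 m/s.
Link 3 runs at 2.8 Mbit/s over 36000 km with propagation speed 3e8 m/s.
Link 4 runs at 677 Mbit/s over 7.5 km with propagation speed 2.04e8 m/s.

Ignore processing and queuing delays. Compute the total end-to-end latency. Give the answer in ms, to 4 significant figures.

Transmission delays (L/R per hop): 1.53846, 0.173913, 1.42857, 0.00590842 ms; sum = 3.14685 ms.
Propagation delays (d/s per hop): 120, 120, 120, 0.0367647 ms; sum = 360.037 ms.
End-to-end = 363.2 ms.

363.2 ms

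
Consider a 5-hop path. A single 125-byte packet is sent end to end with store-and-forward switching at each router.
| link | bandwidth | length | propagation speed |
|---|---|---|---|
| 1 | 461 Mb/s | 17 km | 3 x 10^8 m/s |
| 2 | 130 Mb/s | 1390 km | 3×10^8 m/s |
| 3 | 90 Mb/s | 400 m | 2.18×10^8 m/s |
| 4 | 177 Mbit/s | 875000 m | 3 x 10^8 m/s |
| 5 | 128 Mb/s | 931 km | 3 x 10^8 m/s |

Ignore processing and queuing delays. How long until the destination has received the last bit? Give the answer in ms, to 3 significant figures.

10.7 ms

L = 125 × 8 = 1000 bits.
Transmission delays (L/R per hop): 0.0021692, 0.00769231, 0.0111111, 0.00564972, 0.0078125 ms; sum = 0.0344348 ms.
Propagation delays (d/s per hop): 0.0566667, 4.63333, 0.00183486, 2.91667, 3.10333 ms; sum = 10.7118 ms.
End-to-end = 10.7 ms.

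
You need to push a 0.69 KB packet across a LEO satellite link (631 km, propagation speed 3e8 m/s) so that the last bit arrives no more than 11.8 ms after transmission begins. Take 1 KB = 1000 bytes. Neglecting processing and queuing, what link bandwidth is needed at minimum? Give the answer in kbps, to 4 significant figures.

569.3 kbps

L = 5520 bits.
Propagation delay = 631000 / 300000000 = 2.10333 ms.
Transmission budget = 11.8 − 2.10333 = 9.69667 ms.
R ≥ L / t_tx = 5520 bits / 0.00969667 s = 569.3 kbps.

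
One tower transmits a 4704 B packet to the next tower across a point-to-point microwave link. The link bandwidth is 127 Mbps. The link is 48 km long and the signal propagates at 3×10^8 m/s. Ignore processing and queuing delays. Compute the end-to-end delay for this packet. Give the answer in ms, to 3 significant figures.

0.456 ms

L = 4704 × 8 = 37632 bits.
Transmission delay = L/R = 37632 / 127000000 = 0.296315 ms.
Propagation delay = d/s = 48000 m / 300000000 m/s = 0.16 ms.
Total = 0.456 ms.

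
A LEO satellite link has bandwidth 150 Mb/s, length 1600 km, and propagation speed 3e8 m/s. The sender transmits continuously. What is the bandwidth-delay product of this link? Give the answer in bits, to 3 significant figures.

Propagation delay = 1600000 / 300000000 = 0.00533333 s.
BDP = R × t_prop = 150000000 × 0.00533333 = 800000 bits.

800000 bits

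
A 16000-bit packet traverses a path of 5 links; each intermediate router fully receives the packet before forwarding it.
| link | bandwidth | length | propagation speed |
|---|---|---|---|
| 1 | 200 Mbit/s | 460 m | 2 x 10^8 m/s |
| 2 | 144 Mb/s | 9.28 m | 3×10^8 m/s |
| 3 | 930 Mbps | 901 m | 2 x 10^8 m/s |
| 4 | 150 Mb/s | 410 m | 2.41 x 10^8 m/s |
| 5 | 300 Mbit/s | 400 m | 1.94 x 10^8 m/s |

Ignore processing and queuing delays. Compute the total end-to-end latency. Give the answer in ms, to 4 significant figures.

Transmission delays (L/R per hop): 0.08, 0.111111, 0.0172043, 0.106667, 0.0533333 ms; sum = 0.368315 ms.
Propagation delays (d/s per hop): 0.0023, 3.09333e-05, 0.004505, 0.00170124, 0.00206186 ms; sum = 0.010599 ms.
End-to-end = 0.3789 ms.

0.3789 ms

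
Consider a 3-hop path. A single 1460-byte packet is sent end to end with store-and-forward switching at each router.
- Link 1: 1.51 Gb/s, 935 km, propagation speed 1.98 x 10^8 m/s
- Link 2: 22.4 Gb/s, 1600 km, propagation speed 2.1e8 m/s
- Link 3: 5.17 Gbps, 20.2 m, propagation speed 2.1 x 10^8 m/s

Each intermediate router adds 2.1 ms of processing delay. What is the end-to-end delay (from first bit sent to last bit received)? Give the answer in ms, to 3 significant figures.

L = 1460 × 8 = 11680 bits.
Transmission delays (L/R per hop): 0.0077351, 0.000521429, 0.00225919 ms; sum = 0.0105157 ms.
Propagation delays (d/s per hop): 4.72222, 7.61905, 9.61905e-05 ms; sum = 12.3414 ms.
Processing at 2 router(s): 2 × 2.1 ms = 4.2 ms.
End-to-end = 16.6 ms.

16.6 ms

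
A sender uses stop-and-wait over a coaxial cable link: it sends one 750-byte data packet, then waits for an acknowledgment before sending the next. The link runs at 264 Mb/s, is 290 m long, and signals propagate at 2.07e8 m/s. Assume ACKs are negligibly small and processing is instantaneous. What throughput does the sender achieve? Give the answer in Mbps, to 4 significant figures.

t_tx = L/R = 6000/264000000 = 2.27273e-05 s.
t_prop = 290/2.07e+08 = 1.40097e-06 s; RTT = 2.80193e-06 s.
Cycle = t_tx + RTT = 2.55292e-05 s.
Throughput = L / cycle = 6000 / 2.55292e-05 = 235.0 Mbps.

235.0 Mbps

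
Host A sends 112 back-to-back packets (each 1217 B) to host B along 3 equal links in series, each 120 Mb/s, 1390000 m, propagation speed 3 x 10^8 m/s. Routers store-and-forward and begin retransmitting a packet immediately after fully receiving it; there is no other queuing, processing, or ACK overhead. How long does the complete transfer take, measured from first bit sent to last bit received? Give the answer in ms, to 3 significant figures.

Per-hop transmission t_tx = L/R = 9736/120000000 = 0.0811333 ms.
Per-hop propagation t_prop = 1390000/300000000 = 4.63333 ms.
Pipeline fill: first packet needs 3·t_tx to clear all hops; remaining 111 packets each add one t_tx.
Total = (3+112-1)·t_tx + 3·t_prop = 114·0.0811333 + 3·4.63333 = 23.1 ms.

23.1 ms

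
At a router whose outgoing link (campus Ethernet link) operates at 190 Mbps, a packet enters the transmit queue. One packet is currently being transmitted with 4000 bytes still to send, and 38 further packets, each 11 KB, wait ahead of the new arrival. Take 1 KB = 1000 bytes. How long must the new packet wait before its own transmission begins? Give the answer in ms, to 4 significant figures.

17.77 ms

Each queued packet: L/R = 88000/190000000 = 0.463158 ms.
38 queued → 17.6 ms.
Plus remaining 32000 bits of current packet: 0.168421 ms.
Queuing delay = 17.77 ms.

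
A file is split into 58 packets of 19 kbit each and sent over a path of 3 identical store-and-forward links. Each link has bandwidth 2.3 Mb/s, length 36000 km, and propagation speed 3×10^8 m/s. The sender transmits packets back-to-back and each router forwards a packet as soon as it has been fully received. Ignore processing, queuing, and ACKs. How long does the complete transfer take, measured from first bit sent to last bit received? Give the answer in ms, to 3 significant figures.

Per-hop transmission t_tx = L/R = 19000/2300000 = 8.26087 ms.
Per-hop propagation t_prop = 36000000/300000000 = 120 ms.
Pipeline fill: first packet needs 3·t_tx to clear all hops; remaining 57 packets each add one t_tx.
Total = (3+58-1)·t_tx + 3·t_prop = 60·8.26087 + 3·120 = 856 ms.

856 ms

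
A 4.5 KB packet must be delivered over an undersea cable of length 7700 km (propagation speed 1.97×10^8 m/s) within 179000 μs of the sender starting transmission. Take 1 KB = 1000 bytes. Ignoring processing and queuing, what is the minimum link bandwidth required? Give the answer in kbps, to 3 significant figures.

257 kbps

L = 36000 bits.
Propagation delay = 7700000 / 197000000 = 39086.3 μs.
Transmission budget = 179000 − 39086.3 = 139914 μs.
R ≥ L / t_tx = 36000 bits / 0.139914 s = 257 kbps.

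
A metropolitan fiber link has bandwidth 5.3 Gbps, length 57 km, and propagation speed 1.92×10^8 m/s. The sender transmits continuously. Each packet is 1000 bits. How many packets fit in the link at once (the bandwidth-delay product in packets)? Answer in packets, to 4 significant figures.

Propagation delay = 57000 / 192000000 = 0.000296875 s.
BDP = R × t_prop = 5300000000 × 0.000296875 = 1573440 bits.
In packets of 1000 bits: 1573 packets.

1573 packets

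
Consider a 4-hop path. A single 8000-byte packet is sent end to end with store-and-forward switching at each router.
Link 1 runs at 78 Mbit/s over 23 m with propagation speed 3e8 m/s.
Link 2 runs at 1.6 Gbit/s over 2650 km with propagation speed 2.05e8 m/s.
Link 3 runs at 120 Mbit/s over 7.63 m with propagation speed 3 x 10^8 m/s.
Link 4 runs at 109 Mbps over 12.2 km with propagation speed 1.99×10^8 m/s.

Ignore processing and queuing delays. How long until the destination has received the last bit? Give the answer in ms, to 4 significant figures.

L = 8000 × 8 = 64000 bits.
Transmission delays (L/R per hop): 0.820513, 0.04, 0.533333, 0.587156 ms; sum = 1.981 ms.
Propagation delays (d/s per hop): 7.66667e-05, 12.9268, 2.54333e-05, 0.0613065 ms; sum = 12.9882 ms.
End-to-end = 14.97 ms.

14.97 ms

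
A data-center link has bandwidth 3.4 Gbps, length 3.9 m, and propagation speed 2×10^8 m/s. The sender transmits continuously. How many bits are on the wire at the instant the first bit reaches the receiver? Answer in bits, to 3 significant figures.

66.3 bits

Propagation delay = 3.9 / 200000000 = 1.95e-08 s.
BDP = R × t_prop = 3400000000 × 1.95e-08 = 66.3 bits.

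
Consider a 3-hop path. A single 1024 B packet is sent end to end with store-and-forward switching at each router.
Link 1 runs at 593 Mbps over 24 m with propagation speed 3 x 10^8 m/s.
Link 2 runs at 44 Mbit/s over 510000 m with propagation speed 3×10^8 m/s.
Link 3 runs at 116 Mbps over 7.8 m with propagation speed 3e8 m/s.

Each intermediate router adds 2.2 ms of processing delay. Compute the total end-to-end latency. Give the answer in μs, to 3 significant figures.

L = 1024 × 8 = 8192 bits.
Transmission delays (L/R per hop): 13.8145, 186.182, 70.6207 μs; sum = 270.617 μs.
Propagation delays (d/s per hop): 0.08, 1700, 0.026 μs; sum = 1700.11 μs.
Processing at 2 router(s): 2 × 2.2 ms = 4400 μs.
End-to-end = 6370 μs.

6370 μs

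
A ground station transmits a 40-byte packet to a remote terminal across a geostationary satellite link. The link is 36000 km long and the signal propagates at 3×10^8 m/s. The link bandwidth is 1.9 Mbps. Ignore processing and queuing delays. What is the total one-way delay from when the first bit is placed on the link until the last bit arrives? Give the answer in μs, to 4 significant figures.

120200 μs

L = 40 × 8 = 320 bits.
Transmission delay = L/R = 320 / 1900000 = 168.421 μs.
Propagation delay = d/s = 36000000 m / 300000000 m/s = 120000 μs.
Total = 120200 μs.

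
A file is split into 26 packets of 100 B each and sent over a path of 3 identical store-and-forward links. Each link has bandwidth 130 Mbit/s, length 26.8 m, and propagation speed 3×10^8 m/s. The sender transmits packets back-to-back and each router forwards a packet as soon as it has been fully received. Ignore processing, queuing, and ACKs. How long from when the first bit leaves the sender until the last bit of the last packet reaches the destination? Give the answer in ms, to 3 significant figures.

Per-hop transmission t_tx = L/R = 800/130000000 = 0.00615385 ms.
Per-hop propagation t_prop = 26.8/300000000 = 8.93333e-05 ms.
Pipeline fill: first packet needs 3·t_tx to clear all hops; remaining 25 packets each add one t_tx.
Total = (3+26-1)·t_tx + 3·t_prop = 28·0.00615385 + 3·8.93333e-05 = 0.173 ms.

0.173 ms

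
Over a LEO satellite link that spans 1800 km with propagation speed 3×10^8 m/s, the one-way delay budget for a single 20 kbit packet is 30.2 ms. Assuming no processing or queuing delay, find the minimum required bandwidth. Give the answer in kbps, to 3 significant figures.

826 kbps

Propagation delay = 1800000 / 300000000 = 6 ms.
Transmission budget = 30.2 − 6 = 24.2 ms.
R ≥ L / t_tx = 20000 bits / 0.0242 s = 826 kbps.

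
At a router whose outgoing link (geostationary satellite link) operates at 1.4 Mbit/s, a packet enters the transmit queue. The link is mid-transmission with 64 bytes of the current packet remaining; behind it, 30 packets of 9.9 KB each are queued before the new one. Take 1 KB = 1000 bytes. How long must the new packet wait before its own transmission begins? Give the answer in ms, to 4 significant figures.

Each queued packet: L/R = 79200/1400000 = 56.5714 ms.
30 queued → 1697.14 ms.
Plus remaining 512 bits of current packet: 0.365714 ms.
Queuing delay = 1698 ms.

1698 ms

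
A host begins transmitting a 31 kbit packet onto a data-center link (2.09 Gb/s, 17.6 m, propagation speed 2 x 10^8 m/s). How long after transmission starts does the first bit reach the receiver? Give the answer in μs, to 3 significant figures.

0.0880 μs

First bit experiences only propagation delay: d/s = 17.6/200000000 = 0.0880 μs.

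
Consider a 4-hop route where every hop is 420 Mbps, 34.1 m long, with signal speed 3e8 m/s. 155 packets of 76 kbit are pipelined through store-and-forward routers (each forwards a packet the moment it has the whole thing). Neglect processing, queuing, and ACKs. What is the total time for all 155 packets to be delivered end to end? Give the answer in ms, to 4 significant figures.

Per-hop transmission t_tx = L/R = 76000/420000000 = 0.180952 ms.
Per-hop propagation t_prop = 34.1/300000000 = 0.000113667 ms.
Pipeline fill: first packet needs 4·t_tx to clear all hops; remaining 154 packets each add one t_tx.
Total = (4+155-1)·t_tx + 4·t_prop = 158·0.180952 + 4·0.000113667 = 28.59 ms.

28.59 ms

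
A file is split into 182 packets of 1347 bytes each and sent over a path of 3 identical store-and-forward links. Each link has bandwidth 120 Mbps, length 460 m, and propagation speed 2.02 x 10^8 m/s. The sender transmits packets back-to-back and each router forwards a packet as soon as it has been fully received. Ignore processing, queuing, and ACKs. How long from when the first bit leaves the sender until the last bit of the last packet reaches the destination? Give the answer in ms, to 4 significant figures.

16.53 ms

Per-hop transmission t_tx = L/R = 10776/120000000 = 0.0898 ms.
Per-hop propagation t_prop = 460/202000000 = 0.00227723 ms.
Pipeline fill: first packet needs 3·t_tx to clear all hops; remaining 181 packets each add one t_tx.
Total = (3+182-1)·t_tx + 3·t_prop = 184·0.0898 + 3·0.00227723 = 16.53 ms.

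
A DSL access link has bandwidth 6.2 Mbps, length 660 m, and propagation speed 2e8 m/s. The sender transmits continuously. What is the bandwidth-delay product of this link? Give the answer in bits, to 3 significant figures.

Propagation delay = 660 / 200000000 = 3.3e-06 s.
BDP = R × t_prop = 6200000 × 3.3e-06 = 20.46 bits.

20.5 bits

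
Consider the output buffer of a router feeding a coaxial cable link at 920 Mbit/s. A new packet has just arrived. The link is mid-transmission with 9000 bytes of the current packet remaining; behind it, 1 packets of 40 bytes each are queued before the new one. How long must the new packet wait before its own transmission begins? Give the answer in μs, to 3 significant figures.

78.6 μs

Each queued packet: L/R = 320/920000000 = 0.347826 μs.
1 queued → 0.347826 μs.
Plus remaining 72000 bits of current packet: 78.2609 μs.
Queuing delay = 78.6 μs.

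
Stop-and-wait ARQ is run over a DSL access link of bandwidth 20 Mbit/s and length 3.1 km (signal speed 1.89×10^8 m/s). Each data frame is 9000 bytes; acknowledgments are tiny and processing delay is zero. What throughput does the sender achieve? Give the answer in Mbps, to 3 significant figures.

19.8 Mbps

t_tx = L/R = 72000/20000000 = 0.0036 s.
t_prop = 3100/189000000 = 1.64021e-05 s; RTT = 3.28042e-05 s.
Cycle = t_tx + RTT = 0.0036328 s.
Throughput = L / cycle = 72000 / 0.0036328 = 19.8 Mbps.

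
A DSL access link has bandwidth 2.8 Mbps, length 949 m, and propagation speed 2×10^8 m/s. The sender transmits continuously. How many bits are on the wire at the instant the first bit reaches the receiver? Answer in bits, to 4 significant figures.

Propagation delay = 949 / 200000000 = 4.745e-06 s.
BDP = R × t_prop = 2800000 × 4.745e-06 = 13.286 bits.

13.29 bits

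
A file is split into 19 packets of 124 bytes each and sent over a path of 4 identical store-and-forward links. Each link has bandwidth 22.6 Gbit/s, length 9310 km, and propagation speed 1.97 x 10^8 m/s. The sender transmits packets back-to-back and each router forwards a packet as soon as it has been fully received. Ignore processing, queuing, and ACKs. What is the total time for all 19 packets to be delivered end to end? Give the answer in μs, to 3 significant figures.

Per-hop transmission t_tx = L/R = 992/22600000000 = 0.0438938 μs.
Per-hop propagation t_prop = 9310000/197000000 = 47258.9 μs.
Pipeline fill: first packet needs 4·t_tx to clear all hops; remaining 18 packets each add one t_tx.
Total = (4+19-1)·t_tx + 4·t_prop = 22·0.0438938 + 4·47258.9 = 189000 μs.

189000 μs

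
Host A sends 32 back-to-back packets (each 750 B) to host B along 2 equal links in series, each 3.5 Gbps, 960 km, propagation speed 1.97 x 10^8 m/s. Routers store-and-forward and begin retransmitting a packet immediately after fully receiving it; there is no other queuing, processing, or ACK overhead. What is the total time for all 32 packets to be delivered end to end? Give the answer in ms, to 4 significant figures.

9.803 ms

Per-hop transmission t_tx = L/R = 6000/3500000000 = 0.00171429 ms.
Per-hop propagation t_prop = 960000/197000000 = 4.8731 ms.
Pipeline fill: first packet needs 2·t_tx to clear all hops; remaining 31 packets each add one t_tx.
Total = (2+32-1)·t_tx + 2·t_prop = 33·0.00171429 + 2·4.8731 = 9.803 ms.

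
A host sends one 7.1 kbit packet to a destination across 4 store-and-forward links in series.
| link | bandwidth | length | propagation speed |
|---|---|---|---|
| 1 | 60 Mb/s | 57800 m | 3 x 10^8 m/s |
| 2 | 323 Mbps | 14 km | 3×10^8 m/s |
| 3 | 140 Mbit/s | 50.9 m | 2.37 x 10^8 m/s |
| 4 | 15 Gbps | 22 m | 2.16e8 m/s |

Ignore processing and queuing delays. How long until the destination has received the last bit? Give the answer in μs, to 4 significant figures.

L = 7100 bits.
Transmission delays (L/R per hop): 118.333, 21.9814, 50.7143, 0.473333 μs; sum = 191.502 μs.
Propagation delays (d/s per hop): 192.667, 46.6667, 0.214768, 0.101852 μs; sum = 239.65 μs.
End-to-end = 431.2 μs.

431.2 μs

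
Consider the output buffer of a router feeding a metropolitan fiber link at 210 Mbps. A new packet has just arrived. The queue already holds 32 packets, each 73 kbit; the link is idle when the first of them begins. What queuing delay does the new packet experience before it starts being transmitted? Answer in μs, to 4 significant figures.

Each queued packet: L/R = 73000/210000000 = 347.619 μs.
32 queued → 11123.8 μs.
Queuing delay = 11120 μs.

11120 μs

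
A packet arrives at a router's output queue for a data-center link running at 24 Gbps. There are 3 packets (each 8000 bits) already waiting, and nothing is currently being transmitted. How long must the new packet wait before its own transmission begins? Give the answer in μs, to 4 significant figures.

Each queued packet: L/R = 8000/24000000000 = 0.333333 μs.
3 queued → 1 μs.
Queuing delay = 1.000 μs.

1.000 μs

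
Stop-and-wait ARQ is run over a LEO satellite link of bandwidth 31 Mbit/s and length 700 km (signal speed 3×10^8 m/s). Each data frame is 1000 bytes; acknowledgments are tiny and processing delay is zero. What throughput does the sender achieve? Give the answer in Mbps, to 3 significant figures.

t_tx = L/R = 8000/31000000 = 0.000258065 s.
t_prop = 700000/300000000 = 0.00233333 s; RTT = 0.00466667 s.
Cycle = t_tx + RTT = 0.00492473 s.
Throughput = L / cycle = 8000 / 0.00492473 = 1.62 Mbps.

1.62 Mbps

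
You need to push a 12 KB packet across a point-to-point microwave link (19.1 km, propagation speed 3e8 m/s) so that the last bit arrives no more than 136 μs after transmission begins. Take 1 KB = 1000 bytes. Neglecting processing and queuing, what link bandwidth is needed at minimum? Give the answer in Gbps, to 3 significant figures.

L = 96000 bits.
Propagation delay = 19100 / 300000000 = 63.6667 μs.
Transmission budget = 136 − 63.6667 = 72.3333 μs.
R ≥ L / t_tx = 96000 bits / 7.23333e-05 s = 1.33 Gbps.

1.33 Gbps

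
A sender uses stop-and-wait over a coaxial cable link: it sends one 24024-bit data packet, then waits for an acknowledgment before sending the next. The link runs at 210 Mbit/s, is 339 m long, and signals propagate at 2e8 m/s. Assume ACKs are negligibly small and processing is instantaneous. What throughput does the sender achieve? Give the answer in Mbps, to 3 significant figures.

204 Mbps

t_tx = L/R = 24024/210000000 = 0.0001144 s.
t_prop = 339/200000000 = 1.695e-06 s; RTT = 3.39e-06 s.
Cycle = t_tx + RTT = 0.00011779 s.
Throughput = L / cycle = 24024 / 0.00011779 = 204 Mbps.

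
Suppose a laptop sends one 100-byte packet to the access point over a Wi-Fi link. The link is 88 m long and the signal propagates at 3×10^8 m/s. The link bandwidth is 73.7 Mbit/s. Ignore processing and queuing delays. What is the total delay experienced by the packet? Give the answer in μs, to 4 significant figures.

L = 100 × 8 = 800 bits.
Transmission delay = L/R = 800 / 73700000 = 10.8548 μs.
Propagation delay = d/s = 88 m / 300000000 m/s = 0.293333 μs.
Total = 11.15 μs.

11.15 μs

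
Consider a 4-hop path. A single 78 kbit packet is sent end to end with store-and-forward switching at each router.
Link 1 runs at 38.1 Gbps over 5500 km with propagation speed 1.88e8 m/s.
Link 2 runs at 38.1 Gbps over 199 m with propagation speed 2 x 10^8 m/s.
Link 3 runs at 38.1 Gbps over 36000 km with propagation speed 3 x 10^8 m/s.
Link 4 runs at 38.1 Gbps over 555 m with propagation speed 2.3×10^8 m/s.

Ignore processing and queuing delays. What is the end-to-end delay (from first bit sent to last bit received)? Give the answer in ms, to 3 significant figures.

149 ms

L = 78000 bits.
Transmission delay per hop = L/R = 78000/38100000000 = 0.00204724 ms; 4 hops → 0.00818898 ms.
Propagation delays (d/s per hop): 29.2553, 0.000995, 120, 0.00241304 ms; sum = 149.259 ms.
End-to-end = 149 ms.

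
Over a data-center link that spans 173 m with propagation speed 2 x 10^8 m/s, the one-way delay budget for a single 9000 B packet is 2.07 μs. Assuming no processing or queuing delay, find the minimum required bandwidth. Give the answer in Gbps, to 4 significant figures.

59.75 Gbps

L = 72000 bits.
Propagation delay = 173 / 200000000 = 0.865 μs.
Transmission budget = 2.07 − 0.865 = 1.205 μs.
R ≥ L / t_tx = 72000 bits / 1.205e-06 s = 59.75 Gbps.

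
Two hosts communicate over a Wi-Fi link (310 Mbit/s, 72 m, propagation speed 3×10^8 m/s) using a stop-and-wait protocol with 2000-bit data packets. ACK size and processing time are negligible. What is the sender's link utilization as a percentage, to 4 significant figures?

t_tx = L/R = 2000/310000000 = 6.45161e-06 s.
t_prop = 72/300000000 = 2.4e-07 s; RTT = 4.8e-07 s.
Cycle = t_tx + RTT = 6.93161e-06 s.
Utilization = t_tx / cycle = 6.45161e-06/6.93161e-06 = 93.08 %.

93.08 %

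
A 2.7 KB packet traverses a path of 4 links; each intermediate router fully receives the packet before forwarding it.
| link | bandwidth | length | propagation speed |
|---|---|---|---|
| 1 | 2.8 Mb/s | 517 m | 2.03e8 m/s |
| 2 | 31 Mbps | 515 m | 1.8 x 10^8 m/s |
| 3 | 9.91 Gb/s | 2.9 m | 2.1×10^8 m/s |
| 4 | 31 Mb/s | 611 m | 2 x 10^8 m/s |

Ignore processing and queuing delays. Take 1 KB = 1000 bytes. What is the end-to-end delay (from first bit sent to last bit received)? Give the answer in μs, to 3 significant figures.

L = 21600 bits.
Transmission delays (L/R per hop): 7714.29, 696.774, 2.17962, 696.774 μs; sum = 9110.01 μs.
Propagation delays (d/s per hop): 2.5468, 2.86111, 0.0138095, 3.055 μs; sum = 8.47672 μs.
End-to-end = 9120 μs.

9120 μs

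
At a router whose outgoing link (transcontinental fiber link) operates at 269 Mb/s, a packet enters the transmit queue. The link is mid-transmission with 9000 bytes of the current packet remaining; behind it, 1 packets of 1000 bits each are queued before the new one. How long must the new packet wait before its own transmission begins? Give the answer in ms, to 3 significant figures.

0.271 ms

Each queued packet: L/R = 1000/269000000 = 0.00371747 ms.
1 queued → 0.00371747 ms.
Plus remaining 72000 bits of current packet: 0.267658 ms.
Queuing delay = 0.271 ms.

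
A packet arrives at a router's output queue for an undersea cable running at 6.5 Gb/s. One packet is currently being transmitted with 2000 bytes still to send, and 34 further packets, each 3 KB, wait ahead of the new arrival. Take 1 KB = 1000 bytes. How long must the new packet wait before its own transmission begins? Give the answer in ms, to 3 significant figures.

0.128 ms

Each queued packet: L/R = 24000/6500000000 = 0.00369231 ms.
34 queued → 0.125538 ms.
Plus remaining 16000 bits of current packet: 0.00246154 ms.
Queuing delay = 0.128 ms.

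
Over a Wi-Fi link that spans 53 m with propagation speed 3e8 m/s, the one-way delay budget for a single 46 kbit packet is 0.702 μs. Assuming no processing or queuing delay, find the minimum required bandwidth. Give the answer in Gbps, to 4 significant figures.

87.56 Gbps

Propagation delay = 53 / 300000000 = 0.176667 μs.
Transmission budget = 0.702 − 0.176667 = 0.525333 μs.
R ≥ L / t_tx = 46000 bits / 5.25333e-07 s = 87.56 Gbps.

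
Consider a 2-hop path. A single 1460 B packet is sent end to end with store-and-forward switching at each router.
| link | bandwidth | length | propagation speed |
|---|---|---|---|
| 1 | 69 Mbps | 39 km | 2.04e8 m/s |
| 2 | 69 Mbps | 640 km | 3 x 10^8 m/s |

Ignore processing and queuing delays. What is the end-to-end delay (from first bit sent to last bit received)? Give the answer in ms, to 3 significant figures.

2.66 ms

L = 1460 × 8 = 11680 bits.
Transmission delay per hop = L/R = 11680/69000000 = 0.169275 ms; 2 hops → 0.338551 ms.
Propagation delays (d/s per hop): 0.191176, 2.13333 ms; sum = 2.32451 ms.
End-to-end = 2.66 ms.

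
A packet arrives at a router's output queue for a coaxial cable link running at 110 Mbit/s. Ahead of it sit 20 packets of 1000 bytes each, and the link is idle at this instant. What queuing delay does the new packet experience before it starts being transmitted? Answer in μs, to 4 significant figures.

1455 μs

Each queued packet: L/R = 8000/110000000 = 72.7273 μs.
20 queued → 1454.55 μs.
Queuing delay = 1455 μs.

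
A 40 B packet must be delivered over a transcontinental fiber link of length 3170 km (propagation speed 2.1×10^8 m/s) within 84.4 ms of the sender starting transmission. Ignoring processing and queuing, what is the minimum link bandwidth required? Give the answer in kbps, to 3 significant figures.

L = 320 bits.
Propagation delay = 3170000 / 210000000 = 15.0952 ms.
Transmission budget = 84.4 − 15.0952 = 69.3048 ms.
R ≥ L / t_tx = 320 bits / 0.0693048 s = 4.62 kbps.

4.62 kbps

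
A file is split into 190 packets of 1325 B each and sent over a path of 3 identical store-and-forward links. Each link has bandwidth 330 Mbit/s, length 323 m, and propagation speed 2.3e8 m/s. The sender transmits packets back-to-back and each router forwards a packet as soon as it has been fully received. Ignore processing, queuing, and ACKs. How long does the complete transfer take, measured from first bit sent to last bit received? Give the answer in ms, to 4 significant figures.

Per-hop transmission t_tx = L/R = 10600/330000000 = 0.0321212 ms.
Per-hop propagation t_prop = 323/2.3e+08 = 0.00140435 ms.
Pipeline fill: first packet needs 3·t_tx to clear all hops; remaining 189 packets each add one t_tx.
Total = (3+190-1)·t_tx + 3·t_prop = 192·0.0321212 + 3·0.00140435 = 6.171 ms.

6.171 ms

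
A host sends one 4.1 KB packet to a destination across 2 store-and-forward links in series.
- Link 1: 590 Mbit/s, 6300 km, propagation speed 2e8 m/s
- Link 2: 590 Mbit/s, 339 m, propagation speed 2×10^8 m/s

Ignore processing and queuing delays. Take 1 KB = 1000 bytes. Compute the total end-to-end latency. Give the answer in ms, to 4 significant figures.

31.61 ms

L = 32800 bits.
Transmission delay per hop = L/R = 32800/590000000 = 0.0555932 ms; 2 hops → 0.111186 ms.
Propagation delays (d/s per hop): 31.5, 0.001695 ms; sum = 31.5017 ms.
End-to-end = 31.61 ms.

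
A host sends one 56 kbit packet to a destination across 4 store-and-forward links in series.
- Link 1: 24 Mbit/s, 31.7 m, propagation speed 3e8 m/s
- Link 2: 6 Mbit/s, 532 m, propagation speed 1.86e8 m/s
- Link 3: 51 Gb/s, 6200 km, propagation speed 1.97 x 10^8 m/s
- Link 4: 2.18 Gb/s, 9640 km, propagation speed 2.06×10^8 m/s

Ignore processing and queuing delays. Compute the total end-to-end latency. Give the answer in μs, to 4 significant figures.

L = 56000 bits.
Transmission delays (L/R per hop): 2333.33, 9333.33, 1.09804, 25.6881 μs; sum = 11693.5 μs.
Propagation delays (d/s per hop): 0.105667, 2.86022, 31472.1, 46796.1 μs; sum = 78271.2 μs.
End-to-end = 89960 μs.

89960 μs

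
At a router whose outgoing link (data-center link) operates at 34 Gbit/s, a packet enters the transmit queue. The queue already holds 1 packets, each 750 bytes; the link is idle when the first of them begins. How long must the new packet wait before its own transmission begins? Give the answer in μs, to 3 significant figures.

0.176 μs

Each queued packet: L/R = 6000/34000000000 = 0.176471 μs.
1 queued → 0.176471 μs.
Queuing delay = 0.176 μs.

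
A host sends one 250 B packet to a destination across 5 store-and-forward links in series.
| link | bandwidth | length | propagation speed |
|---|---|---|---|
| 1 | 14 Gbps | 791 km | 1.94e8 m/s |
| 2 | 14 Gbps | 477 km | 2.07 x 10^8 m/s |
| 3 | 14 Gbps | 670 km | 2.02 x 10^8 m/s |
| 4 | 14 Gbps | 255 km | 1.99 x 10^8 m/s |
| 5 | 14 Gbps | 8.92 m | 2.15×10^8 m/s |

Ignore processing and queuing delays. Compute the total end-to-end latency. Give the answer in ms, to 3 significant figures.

L = 250 × 8 = 2000 bits.
Transmission delay per hop = L/R = 2000/14000000000 = 0.000142857 ms; 5 hops → 0.000714286 ms.
Propagation delays (d/s per hop): 4.07732, 2.30435, 3.31683, 1.28141, 4.14884e-05 ms; sum = 10.9799 ms.
End-to-end = 11.0 ms.

11.0 ms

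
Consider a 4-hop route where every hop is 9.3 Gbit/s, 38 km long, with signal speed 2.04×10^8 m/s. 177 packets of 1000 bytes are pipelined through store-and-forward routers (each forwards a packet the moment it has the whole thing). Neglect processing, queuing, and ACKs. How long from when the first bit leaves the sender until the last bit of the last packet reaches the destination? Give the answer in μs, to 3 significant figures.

900 μs

Per-hop transmission t_tx = L/R = 8000/9300000000 = 0.860215 μs.
Per-hop propagation t_prop = 38000/204000000 = 186.275 μs.
Pipeline fill: first packet needs 4·t_tx to clear all hops; remaining 176 packets each add one t_tx.
Total = (4+177-1)·t_tx + 4·t_prop = 180·0.860215 + 4·186.275 = 900 μs.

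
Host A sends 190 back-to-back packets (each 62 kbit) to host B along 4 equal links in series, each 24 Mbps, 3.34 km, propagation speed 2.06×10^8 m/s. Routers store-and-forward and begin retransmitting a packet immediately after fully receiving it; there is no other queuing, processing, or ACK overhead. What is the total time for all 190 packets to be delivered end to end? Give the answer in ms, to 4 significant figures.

Per-hop transmission t_tx = L/R = 62000/24000000 = 2.58333 ms.
Per-hop propagation t_prop = 3340/206000000 = 0.0162136 ms.
Pipeline fill: first packet needs 4·t_tx to clear all hops; remaining 189 packets each add one t_tx.
Total = (4+190-1)·t_tx + 4·t_prop = 193·2.58333 + 4·0.0162136 = 498.6 ms.

498.6 ms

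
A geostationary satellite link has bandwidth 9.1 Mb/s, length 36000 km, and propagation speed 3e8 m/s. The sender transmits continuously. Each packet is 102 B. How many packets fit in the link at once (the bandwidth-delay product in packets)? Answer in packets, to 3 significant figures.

Propagation delay = 36000000 / 300000000 = 0.12 s.
BDP = R × t_prop = 9100000 × 0.12 = 1092000 bits.
In packets of 816 bits: 1340 packets.

1340 packets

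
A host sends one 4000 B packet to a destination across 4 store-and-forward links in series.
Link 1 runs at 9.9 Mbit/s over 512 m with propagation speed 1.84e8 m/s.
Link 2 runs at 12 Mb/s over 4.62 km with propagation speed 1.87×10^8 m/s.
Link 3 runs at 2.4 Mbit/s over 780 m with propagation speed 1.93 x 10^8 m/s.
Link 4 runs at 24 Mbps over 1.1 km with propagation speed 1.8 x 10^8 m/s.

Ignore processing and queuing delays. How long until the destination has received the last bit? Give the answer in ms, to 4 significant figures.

L = 4000 × 8 = 32000 bits.
Transmission delays (L/R per hop): 3.23232, 2.66667, 13.3333, 1.33333 ms; sum = 20.5657 ms.
Propagation delays (d/s per hop): 0.00278261, 0.0247059, 0.00404145, 0.00611111 ms; sum = 0.0376411 ms.
End-to-end = 20.60 ms.

20.60 ms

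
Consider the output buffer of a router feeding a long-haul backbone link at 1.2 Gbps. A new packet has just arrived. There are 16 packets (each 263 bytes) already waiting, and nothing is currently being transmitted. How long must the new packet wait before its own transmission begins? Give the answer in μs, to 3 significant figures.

Each queued packet: L/R = 2104/1200000000 = 1.75333 μs.
16 queued → 28.0533 μs.
Queuing delay = 28.1 μs.

28.1 μs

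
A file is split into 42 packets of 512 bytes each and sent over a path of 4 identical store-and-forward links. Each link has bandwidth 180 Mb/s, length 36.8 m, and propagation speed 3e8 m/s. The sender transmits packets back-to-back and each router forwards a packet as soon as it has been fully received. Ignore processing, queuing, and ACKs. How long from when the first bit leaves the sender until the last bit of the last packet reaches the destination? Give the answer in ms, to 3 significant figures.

1.02 ms

Per-hop transmission t_tx = L/R = 4096/180000000 = 0.0227556 ms.
Per-hop propagation t_prop = 36.8/300000000 = 0.000122667 ms.
Pipeline fill: first packet needs 4·t_tx to clear all hops; remaining 41 packets each add one t_tx.
Total = (4+42-1)·t_tx + 4·t_prop = 45·0.0227556 + 4·0.000122667 = 1.02 ms.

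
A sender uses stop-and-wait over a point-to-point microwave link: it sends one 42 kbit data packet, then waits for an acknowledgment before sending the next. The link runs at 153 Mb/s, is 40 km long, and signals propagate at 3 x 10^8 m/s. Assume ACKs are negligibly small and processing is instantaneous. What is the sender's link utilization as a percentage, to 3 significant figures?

t_tx = L/R = 42000/153000000 = 0.00027451 s.
t_prop = 40000/300000000 = 0.000133333 s; RTT = 0.000266667 s.
Cycle = t_tx + RTT = 0.000541176 s.
Utilization = t_tx / cycle = 0.00027451/0.000541176 = 50.7 %.

50.7 %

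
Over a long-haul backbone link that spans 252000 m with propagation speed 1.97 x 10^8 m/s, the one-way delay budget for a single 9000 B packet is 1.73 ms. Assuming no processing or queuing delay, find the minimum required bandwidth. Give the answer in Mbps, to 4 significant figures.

159.7 Mbps

L = 72000 bits.
Propagation delay = 252000 / 197000000 = 1.27919 ms.
Transmission budget = 1.73 − 1.27919 = 0.450812 ms.
R ≥ L / t_tx = 72000 bits / 0.000450812 s = 159.7 Mbps.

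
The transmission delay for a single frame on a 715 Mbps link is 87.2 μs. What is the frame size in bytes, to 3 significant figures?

7790 bytes

L = R × t_tx = 715000000 b/s × 8.72e-05 s = 62348 bits.
In bytes: 62348 / 8 = 7790 bytes.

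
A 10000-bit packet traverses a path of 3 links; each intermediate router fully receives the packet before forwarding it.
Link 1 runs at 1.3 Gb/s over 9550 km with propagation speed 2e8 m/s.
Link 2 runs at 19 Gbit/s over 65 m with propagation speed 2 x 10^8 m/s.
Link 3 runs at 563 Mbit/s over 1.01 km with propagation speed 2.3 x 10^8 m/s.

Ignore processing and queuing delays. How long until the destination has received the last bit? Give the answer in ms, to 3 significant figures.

47.8 ms

Transmission delays (L/R per hop): 0.00769231, 0.000526316, 0.017762 ms; sum = 0.0259806 ms.
Propagation delays (d/s per hop): 47.75, 0.000325, 0.0043913 ms; sum = 47.7547 ms.
End-to-end = 47.8 ms.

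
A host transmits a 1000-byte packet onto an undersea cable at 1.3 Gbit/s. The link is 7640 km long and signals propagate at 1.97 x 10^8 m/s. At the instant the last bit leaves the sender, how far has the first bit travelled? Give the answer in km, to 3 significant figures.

t_tx = L/R = 8000/1300000000 = 6.15385e-06 s.
Distance = s × t_tx = 197000000 × 6.15385e-06 = 1.21 km.

1.21 km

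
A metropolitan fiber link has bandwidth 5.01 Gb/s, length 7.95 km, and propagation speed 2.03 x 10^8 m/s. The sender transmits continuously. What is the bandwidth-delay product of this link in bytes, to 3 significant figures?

24500 bytes

Propagation delay = 7950 / 2.03e+08 = 3.91626e-05 s.
BDP = R × t_prop = 5010000000 × 3.91626e-05 = 196204 bits.
In bytes: 196204/8 = 24500 bytes.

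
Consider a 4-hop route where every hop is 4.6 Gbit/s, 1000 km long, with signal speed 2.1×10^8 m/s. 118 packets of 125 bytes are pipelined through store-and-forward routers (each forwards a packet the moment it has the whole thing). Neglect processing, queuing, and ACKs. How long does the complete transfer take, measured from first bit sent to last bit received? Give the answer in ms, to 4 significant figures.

19.07 ms

Per-hop transmission t_tx = L/R = 1000/4600000000 = 0.000217391 ms.
Per-hop propagation t_prop = 1000000/210000000 = 4.7619 ms.
Pipeline fill: first packet needs 4·t_tx to clear all hops; remaining 117 packets each add one t_tx.
Total = (4+118-1)·t_tx + 4·t_prop = 121·0.000217391 + 4·4.7619 = 19.07 ms.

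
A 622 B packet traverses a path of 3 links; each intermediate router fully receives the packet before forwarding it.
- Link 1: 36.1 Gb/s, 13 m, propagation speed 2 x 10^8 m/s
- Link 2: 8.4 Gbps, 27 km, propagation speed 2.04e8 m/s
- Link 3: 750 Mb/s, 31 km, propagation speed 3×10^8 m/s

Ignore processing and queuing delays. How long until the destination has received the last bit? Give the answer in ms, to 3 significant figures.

0.243 ms

L = 622 × 8 = 4976 bits.
Transmission delays (L/R per hop): 0.000137839, 0.000592381, 0.00663467 ms; sum = 0.00736489 ms.
Propagation delays (d/s per hop): 6.5e-05, 0.132353, 0.103333 ms; sum = 0.235751 ms.
End-to-end = 0.243 ms.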